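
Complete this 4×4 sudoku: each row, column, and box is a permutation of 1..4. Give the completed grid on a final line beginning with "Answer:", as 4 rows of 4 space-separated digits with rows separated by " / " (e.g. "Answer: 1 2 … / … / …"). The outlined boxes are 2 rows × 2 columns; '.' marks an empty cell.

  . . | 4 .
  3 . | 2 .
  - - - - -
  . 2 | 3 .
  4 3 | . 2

Step 1. [r2c4∈{1}] nothing but 1 survives at r2c4, so r2c4=1.
Step 2. [r3c1∈{1}] nothing but 1 survives at r3c1 ⇒ r3c1=1.
Step 3. [r1c4∈{3}] only 3 remains possible at r1c4 ⇒ r1c4=3.
Step 4. [r1c2∈{1}] nothing but 1 survives at r1c2. So r1c2=1.
Step 5. [r3c4∈{4}] r3c4 is down to just 4. So r3c4=4.
Step 6. [r2c2∈{4}] r2c2's peers cover all but 4 ⇒ r2c2=4.
Step 7. [r1c1∈{2}] r1c1 has the single candidate 2, so r1c1=2.
Step 8. [r4c3∈{1}] nothing but 1 survives at r4c3, so r4c3=1.

Answer: 2 1 4 3 / 3 4 2 1 / 1 2 3 4 / 4 3 1 2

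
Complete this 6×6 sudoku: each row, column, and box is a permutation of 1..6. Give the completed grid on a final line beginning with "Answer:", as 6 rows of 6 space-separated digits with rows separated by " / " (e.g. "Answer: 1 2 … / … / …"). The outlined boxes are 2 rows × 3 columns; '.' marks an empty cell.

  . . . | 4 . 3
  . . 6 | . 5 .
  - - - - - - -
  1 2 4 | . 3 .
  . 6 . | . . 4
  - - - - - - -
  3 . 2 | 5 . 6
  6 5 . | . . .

Step 1. [r6c3∈{1}] r6c3 has the single candidate 1 ⇒ r6c3=1.
Step 2. [r2c6∈{1,2}] r2c6 is the only open cell in col 6 admitting 1, so r2c6=1.
Step 3. [r2c4∈{2}] r2c4's peers cover all but 2, so r2c4=2.
Step 4. [r5c5∈{1,4}] across row 5, 1 lands solely at r5c5 ⇒ r5c5=1.
Step 5. [r1c3∈{5}] nothing but 5 survives at r1c3. So r1c3=5.
Step 6. [r2c1∈{4}] r2c1 has the single candidate 4, so r2c1=4.
Step 7. [r4c5∈{2}] r4c5 is down to just 2. So r4c5=2.
Step 8. [r5c2∈{4}] only 4 remains possible at r5c2. So r5c2=4.
Step 9. [r1c1∈{2}] r1c1 has the single candidate 2 ⇒ r1c1=2.
Step 10. [r2c2∈{3}] r2c2's peers cover all but 3 ⇒ r2c2=3.
Step 11. [r1c5∈{6}] nothing but 6 survives at r1c5, so r1c5=6.
Step 12. [r3c6∈{5}] r3c6 is down to just 5 ⇒ r3c6=5.
Step 13. [r3c4∈{6}] only 6 remains possible at r3c4, so r3c4=6.
Step 14. [r6c6∈{2}] r6c6's peers cover all but 2 ⇒ r6c6=2.
Step 15. [r1c2∈{1}] r1c2's peers cover all but 1 ⇒ r1c2=1.
Step 16. [r4c1∈{5}] nothing but 5 survives at r4c1 ⇒ r4c1=5.
Step 17. [r6c5∈{4}] r6c5 has the single candidate 4. So r6c5=4.
Step 18. [r4c4∈{1}] r4c4 is down to just 1, so r4c4=1.
Step 19. [r6c4∈{3}] r6c4 is down to just 3, so r6c4=3.
Step 20. [r4c3∈{3}] nothing but 3 survives at r4c3. So r4c3=3.

Answer: 2 1 5 4 6 3 / 4 3 6 2 5 1 / 1 2 4 6 3 5 / 5 6 3 1 2 4 / 3 4 2 5 1 6 / 6 5 1 3 4 2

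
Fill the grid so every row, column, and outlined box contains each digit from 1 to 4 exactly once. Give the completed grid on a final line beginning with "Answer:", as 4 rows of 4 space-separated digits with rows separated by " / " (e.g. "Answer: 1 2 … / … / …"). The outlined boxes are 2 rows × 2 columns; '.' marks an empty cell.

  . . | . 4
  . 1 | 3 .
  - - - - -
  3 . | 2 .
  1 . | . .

Step 1. [r4c2∈{2,4}] row 4 places 2 nowhere but r4c2 ⇒ r4c2=2.
Step 2. [r1c1∈{2}] nothing but 2 survives at r1c1 ⇒ r1c1=2.
Step 3. [r1c2∈{3}] r1c2 has the single candidate 3. So r1c2=3.
Step 4. [r3c4∈{1}] r3c4 is down to just 1, so r3c4=1.
Step 5. [r2c4∈{2}] only 2 remains possible at r2c4, so r2c4=2.
Step 6. [r4c3∈{4}] r4c3's peers cover all but 4 ⇒ r4c3=4.
Step 7. [r3c2∈{4}] r3c2 has the single candidate 4, so r3c2=4.
Step 8. [r1c3∈{1}] r1c3 is down to just 1 ⇒ r1c3=1.
Step 9. [r4c4∈{3}] r4c4 has the single candidate 3. So r4c4=3.
Step 10. [r2c1∈{4}] r2c1 is down to just 4. So r2c1=4.

Answer: 2 3 1 4 / 4 1 3 2 / 3 4 2 1 / 1 2 4 3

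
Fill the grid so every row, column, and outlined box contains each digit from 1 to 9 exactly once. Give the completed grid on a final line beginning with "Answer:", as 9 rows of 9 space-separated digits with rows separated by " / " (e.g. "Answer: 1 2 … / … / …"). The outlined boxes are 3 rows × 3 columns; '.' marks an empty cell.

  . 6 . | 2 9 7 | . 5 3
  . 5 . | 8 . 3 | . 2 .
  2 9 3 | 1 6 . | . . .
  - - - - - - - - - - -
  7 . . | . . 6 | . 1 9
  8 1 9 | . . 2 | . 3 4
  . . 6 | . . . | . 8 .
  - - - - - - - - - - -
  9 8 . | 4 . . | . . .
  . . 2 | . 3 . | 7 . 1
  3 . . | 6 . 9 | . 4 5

Step 1. [r8c4∈{5}] r8c4 has the single candidate 5, so r8c4=5.
Step 2. [r2c5∈{4}] r2c5's peers cover all but 4. So r2c5=4.
Step 3. [r6c9∈{2,7}] 7 has one home in box 6: r6c9, so r6c9=7.
Step 4. [r6c1∈{4,5}] 5 has one home in col 1: r6c1. So r6c1=5.
Step 5. [r7c9∈{2,6}] r7c9 is the only open cell in col 9 admitting 2 ⇒ r7c9=2.
Step 6. [r2c1∈{1}] only 1 remains possible at r2c1 ⇒ r2c1=1.
Step 7. [r7c6∈{1}] r7c6 has the single candidate 1, so r7c6=1.
Step 8. [r7c5∈{7}] r7c5 has the single candidate 7, so r7c5=7.
Step 9. [r8c2∈{4}] nothing but 4 survives at r8c2. So r8c2=4.
Step 10. [r9c7∈{8}] only 8 remains possible at r9c7. So r9c7=8.
Step 11. [r5c7∈{5,6}] across row 5, 6 lands solely at r5c7 ⇒ r5c7=6.
Step 12. [r4c7∈{2,5}] across col 7, 5 lands solely at r4c7 ⇒ r4c7=5.
Step 13. [r1c1∈{4}] only 4 remains possible at r1c1 ⇒ r1c1=4.
Step 14. [r4c2∈{2,3}] r4c2 is the only open cell in row 4 admitting 2 ⇒ r4c2=2.
Step 15. [r4c4∈{3}] r4c4's peers cover all but 3. So r4c4=3.
Step 16. [r8c1∈{6}] r8c1 has the single candidate 6 ⇒ r8c1=6.
Step 17. [r9c3∈{1,7}] row 9 places 1 nowhere but r9c3 ⇒ r9c3=1.
Step 18. [r3c7∈{4}] r3c7 has the single candidate 4. So r3c7=4.
Step 19. [r6c2∈{3}] r6c2 has the single candidate 3, so r6c2=3.
Step 20. [r8c6∈{8}] r8c6 is down to just 8, so r8c6=8.
Step 21. [r2c3∈{7}] only 7 remains possible at r2c3. So r2c3=7.
Step 22. [r7c3∈{5}] nothing but 5 survives at r7c3. So r7c3=5.
Step 23. [r3c6∈{5}] r3c6 is down to just 5, so r3c6=5.
Step 24. [r2c7∈{9}] r2c7 has the single candidate 9. So r2c7=9.
Step 25. [r9c5∈{2}] nothing but 2 survives at r9c5, so r9c5=2.
Step 26. [r1c3∈{8}] r1c3 has the single candidate 8 ⇒ r1c3=8.
Step 27. [r5c4∈{7}] r5c4 has the single candidate 7, so r5c4=7.
Step 28. [r3c8∈{7}] r3c8 is down to just 7, so r3c8=7.
Step 29. [r7c8∈{6}] nothing but 6 survives at r7c8, so r7c8=6.
Step 30. [r9c2∈{7}] r9c2 is down to just 7 ⇒ r9c2=7.
Step 31. [r5c5∈{5}] nothing but 5 survives at r5c5. So r5c5=5.
Step 32. [r6c7∈{2}] r6c7 has the single candidate 2. So r6c7=2.
Step 33. [r3c9∈{8}] r3c9 is down to just 8. So r3c9=8.
Step 34. [r7c7∈{3}] r7c7 is down to just 3, so r7c7=3.
Step 35. [r6c4∈{9}] r6c4 has the single candidate 9 ⇒ r6c4=9.
Step 36. [r6c6∈{4}] r6c6's peers cover all but 4, so r6c6=4.
Step 37. [r2c9∈{6}] r2c9's peers cover all but 6. So r2c9=6.
Step 38. [r4c5∈{8}] r4c5's peers cover all but 8 ⇒ r4c5=8.
Step 39. [r1c7∈{1}] nothing but 1 survives at r1c7. So r1c7=1.
Step 40. [r6c5∈{1}] r6c5 has the single candidate 1 ⇒ r6c5=1.
Step 41. [r4c3∈{4}] r4c3's peers cover all but 4. So r4c3=4.
Step 42. [r8c8∈{9}] r8c8 has the single candidate 9. So r8c8=9.

Answer: 4 6 8 2 9 7 1 5 3 / 1 5 7 8 4 3 9 2 6 / 2 9 3 1 6 5 4 7 8 / 7 2 4 3 8 6 5 1 9 / 8 1 9 7 5 2 6 3 4 / 5 3 6 9 1 4 2 8 7 / 9 8 5 4 7 1 3 6 2 / 6 4 2 5 3 8 7 9 1 / 3 7 1 6 2 9 8 4 5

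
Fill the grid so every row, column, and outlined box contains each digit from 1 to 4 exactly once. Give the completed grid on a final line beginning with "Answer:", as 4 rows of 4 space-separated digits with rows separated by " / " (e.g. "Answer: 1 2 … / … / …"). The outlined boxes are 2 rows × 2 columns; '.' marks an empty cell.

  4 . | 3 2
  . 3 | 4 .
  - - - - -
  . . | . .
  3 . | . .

Step 1. [r2c4∈{1}] r2c4's peers cover all but 1, so r2c4=1.
Step 2. [r3c1∈{1,2}] in col 1, 1 fits only at r3c1. So r3c1=1.
Step 3. [r4c4∈{4}] r4c4 has the single candidate 4 ⇒ r4c4=4.
Step 4. [r4c2∈{2}] only 2 remains possible at r4c2 ⇒ r4c2=2.
Step 5. [r3c4∈{3}] r3c4's peers cover all but 3. So r3c4=3.
Step 6. [r4c3∈{1}] nothing but 1 survives at r4c3, so r4c3=1.
Step 7. [r3c2∈{4}] r3c2 is down to just 4. So r3c2=4.
Step 8. [r2c1∈{2}] r2c1 is down to just 2 ⇒ r2c1=2.
Step 9. [r1c2∈{1}] r1c2 is down to just 1 ⇒ r1c2=1.
Step 10. [r3c3∈{2}] r3c3 has the single candidate 2 ⇒ r3c3=2.

Answer: 4 1 3 2 / 2 3 4 1 / 1 4 2 3 / 3 2 1 4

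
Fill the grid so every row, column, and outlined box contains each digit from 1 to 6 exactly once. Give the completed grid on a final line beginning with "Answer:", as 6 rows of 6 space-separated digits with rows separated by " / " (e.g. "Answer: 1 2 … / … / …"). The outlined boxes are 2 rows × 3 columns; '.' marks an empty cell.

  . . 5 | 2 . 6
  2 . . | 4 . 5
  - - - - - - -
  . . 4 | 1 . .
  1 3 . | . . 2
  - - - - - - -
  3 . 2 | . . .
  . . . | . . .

Step 1. [r4c3∈{6}] r4c3 is down to just 6, so r4c3=6.
Step 2. [r6c1∈{4,5,6}] across col 1, 6 lands solely at r6c1, so r6c1=6.
Step 3. [r6c3∈{1}] only 1 remains possible at r6c3. So r6c3=1.
Step 4. [r4c4∈{5}] only 5 remains possible at r4c4. So r4c4=5.
Step 5. [r1c5∈{1,3}] across row 1, 3 lands solely at r1c5 ⇒ r1c5=3.
Step 6. [r6c5∈{2,4,5}] in row 6, 2 fits only at r6c5, so r6c5=2.
Step 7. [r5c5∈{1,4,5,6}] col 5 places 5 nowhere but r5c5, so r5c5=5.
Step 8. [r5c2∈{4}] r5c2 is down to just 4, so r5c2=4.
Step 9. [r2c5∈{1}] only 1 remains possible at r2c5. So r2c5=1.
Step 10. [r3c2∈{2,5}] row 3 places 2 nowhere but r3c2 ⇒ r3c2=2.
Step 11. [r3c6∈{3}] nothing but 3 survives at r3c6, so r3c6=3.
Step 12. [r6c6∈{4}] nothing but 4 survives at r6c6 ⇒ r6c6=4.
Step 13. [r5c6∈{1}] r5c6's peers cover all but 1, so r5c6=1.
Step 14. [r6c2∈{5}] r6c2's peers cover all but 5. So r6c2=5.
Step 15. [r6c4∈{3}] nothing but 3 survives at r6c4, so r6c4=3.
Step 16. [r3c5∈{6}] r3c5 is down to just 6 ⇒ r3c5=6.
Step 17. [r4c5∈{4}] r4c5 is down to just 4 ⇒ r4c5=4.
Step 18. [r1c2∈{1}] nothing but 1 survives at r1c2, so r1c2=1.
Step 19. [r2c2∈{6}] r2c2 has the single candidate 6 ⇒ r2c2=6.
Step 20. [r3c1∈{5}] r3c1 has the single candidate 5 ⇒ r3c1=5.
Step 21. [r2c3∈{3}] r2c3 has the single candidate 3. So r2c3=3.
Step 22. [r1c1∈{4}] r1c1 is down to just 4, so r1c1=4.
Step 23. [r5c4∈{6}] r5c4's peers cover all but 6. So r5c4=6.

Answer: 4 1 5 2 3 6 / 2 6 3 4 1 5 / 5 2 4 1 6 3 / 1 3 6 5 4 2 / 3 4 2 6 5 1 / 6 5 1 3 2 4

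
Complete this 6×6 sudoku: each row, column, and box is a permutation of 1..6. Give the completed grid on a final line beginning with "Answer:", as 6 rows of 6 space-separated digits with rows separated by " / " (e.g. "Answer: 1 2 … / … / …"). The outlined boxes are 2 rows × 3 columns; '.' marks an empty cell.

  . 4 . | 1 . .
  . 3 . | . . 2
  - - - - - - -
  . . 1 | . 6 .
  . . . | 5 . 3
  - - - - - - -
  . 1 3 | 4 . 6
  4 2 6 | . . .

Step 1. [r1c6∈{5}] r1c6 is down to just 5 ⇒ r1c6=5.
Step 2. [r5c1∈{5}] only 5 remains possible at r5c1, so r5c1=5.
Step 3. [r4c5∈{1,2,4}] r4c5 is the only open cell in row 4 admitting 1 ⇒ r4c5=1.
Step 4. [r1c1∈{2,6}] row 1 places 6 nowhere but r1c1 ⇒ r1c1=6.
Step 5. [r4c1∈{2}] r4c1's peers cover all but 2. So r4c1=2.
Step 6. [r1c5∈{3}] r1c5's peers cover all but 3 ⇒ r1c5=3.
Step 7. [r6c4∈{3}] nothing but 3 survives at r6c4, so r6c4=3.
Step 8. [r3c2∈{5}] only 5 remains possible at r3c2, so r3c2=5.
Step 9. [r5c5∈{2}] r5c5 is down to just 2 ⇒ r5c5=2.
Step 10. [r4c3∈{4}] r4c3 is down to just 4 ⇒ r4c3=4.
Step 11. [r6c5∈{5}] nothing but 5 survives at r6c5, so r6c5=5.
Step 12. [r4c2∈{6}] r4c2's peers cover all but 6 ⇒ r4c2=6.
Step 13. [r3c1∈{3}] r3c1 is down to just 3, so r3c1=3.
Step 14. [r6c6∈{1}] r6c6's peers cover all but 1. So r6c6=1.
Step 15. [r3c6∈{4}] r3c6 has the single candidate 4 ⇒ r3c6=4.
Step 16. [r2c4∈{6}] r2c4 has the single candidate 6 ⇒ r2c4=6.
Step 17. [r3c4∈{2}] r3c4's peers cover all but 2. So r3c4=2.
Step 18. [r2c5∈{4}] r2c5 has the single candidate 4. So r2c5=4.
Step 19. [r1c3∈{2}] nothing but 2 survives at r1c3, so r1c3=2.
Step 20. [r2c1∈{1}] r2c1's peers cover all but 1. So r2c1=1.
Step 21. [r2c3∈{5}] nothing but 5 survives at r2c3, so r2c3=5.

Answer: 6 4 2 1 3 5 / 1 3 5 6 4 2 / 3 5 1 2 6 4 / 2 6 4 5 1 3 / 5 1 3 4 2 6 / 4 2 6 3 5 1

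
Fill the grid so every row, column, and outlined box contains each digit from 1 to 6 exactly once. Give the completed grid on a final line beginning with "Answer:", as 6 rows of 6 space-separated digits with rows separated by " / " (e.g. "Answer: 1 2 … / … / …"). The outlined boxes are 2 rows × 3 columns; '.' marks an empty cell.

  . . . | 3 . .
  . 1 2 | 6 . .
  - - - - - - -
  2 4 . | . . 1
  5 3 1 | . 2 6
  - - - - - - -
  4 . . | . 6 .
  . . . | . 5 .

Step 1. [r1c6∈{2,4,5}] across row 1, 2 lands solely at r1c6. So r1c6=2.
Step 2. [r1c1∈{6}] r1c1's peers cover all but 6 ⇒ r1c1=6.
Step 3. [r5c6∈{3}] only 3 remains possible at r5c6, so r5c6=3.
Step 4. [r5c3∈{5}] r5c3 has the single candidate 5 ⇒ r5c3=5.
Step 5. [r6c3∈{3,6}] col 3 places 3 nowhere but r6c3. So r6c3=3.
Step 6. [r5c4∈{1,2}] across row 5, 1 lands solely at r5c4. So r5c4=1.
Step 7. [r6c6∈{4}] r6c6's peers cover all but 4 ⇒ r6c6=4.
Step 8. [r6c2∈{2,6}] row 6 places 6 nowhere but r6c2, so r6c2=6.
Step 9. [r1c5∈{1,4}] across row 1, 1 lands solely at r1c5 ⇒ r1c5=1.
Step 10. [r2c6∈{5}] r2c6 is down to just 5. So r2c6=5.
Step 11. [r6c4∈{2}] only 2 remains possible at r6c4 ⇒ r6c4=2.
Step 12. [r6c1∈{1}] r6c1 is down to just 1 ⇒ r6c1=1.
Step 13. [r1c3∈{4}] r1c3 is down to just 4. So r1c3=4.
Step 14. [r3c3∈{6}] r3c3 has the single candidate 6. So r3c3=6.
Step 15. [r2c5∈{4}] r2c5's peers cover all but 4, so r2c5=4.
Step 16. [r3c5∈{3}] nothing but 3 survives at r3c5. So r3c5=3.
Step 17. [r2c1∈{3}] nothing but 3 survives at r2c1 ⇒ r2c1=3.
Step 18. [r3c4∈{5}] r3c4 has the single candidate 5. So r3c4=5.
Step 19. [r4c4∈{4}] r4c4 is down to just 4 ⇒ r4c4=4.
Step 20. [r5c2∈{2}] r5c2's peers cover all but 2 ⇒ r5c2=2.
Step 21. [r1c2∈{5}] r1c2's peers cover all but 5, so r1c2=5.

Answer: 6 5 4 3 1 2 / 3 1 2 6 4 5 / 2 4 6 5 3 1 / 5 3 1 4 2 6 / 4 2 5 1 6 3 / 1 6 3 2 5 4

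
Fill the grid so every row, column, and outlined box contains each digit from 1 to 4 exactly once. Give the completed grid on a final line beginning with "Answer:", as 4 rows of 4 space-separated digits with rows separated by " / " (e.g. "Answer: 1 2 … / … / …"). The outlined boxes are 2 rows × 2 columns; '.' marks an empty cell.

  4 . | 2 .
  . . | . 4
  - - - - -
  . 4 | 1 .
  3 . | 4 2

Step 1. [r2c1∈{1,2}] 1 has one home in col 1: r2c1, so r2c1=1.
Step 2. [r1c2∈{3}] r1c2 has the single candidate 3, so r1c2=3.
Step 3. [r4c2∈{1}] r4c2 has the single candidate 1 ⇒ r4c2=1.
Step 4. [r2c2∈{2}] r2c2 is down to just 2 ⇒ r2c2=2.
Step 5. [r3c4∈{3}] r3c4 has the single candidate 3 ⇒ r3c4=3.
Step 6. [r1c4∈{1}] nothing but 1 survives at r1c4, so r1c4=1.
Step 7. [r3c1∈{2}] r3c1 is down to just 2. So r3c1=2.
Step 8. [r2c3∈{3}] r2c3 has the single candidate 3. So r2c3=3.

Answer: 4 3 2 1 / 1 2 3 4 / 2 4 1 3 / 3 1 4 2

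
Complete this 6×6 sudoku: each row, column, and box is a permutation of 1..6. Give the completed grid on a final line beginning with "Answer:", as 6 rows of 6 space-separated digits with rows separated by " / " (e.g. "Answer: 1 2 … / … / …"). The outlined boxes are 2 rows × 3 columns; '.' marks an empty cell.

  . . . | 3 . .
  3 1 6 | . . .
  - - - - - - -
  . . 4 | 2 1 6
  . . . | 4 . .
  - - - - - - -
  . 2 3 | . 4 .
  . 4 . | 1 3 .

Step 1. [r3c1∈{5}] r3c1 has the single candidate 5. So r3c1=5.
Step 2. [r5c6∈{5}] r5c6 has the single candidate 5, so r5c6=5.
Step 3. [r4c2∈{3,6}] across col 2, 6 lands solely at r4c2, so r4c2=6.
Step 4. [r4c3∈{1,2}] r4c3 is the only open cell in col 3 admitting 1, so r4c3=1.
Step 5. [r1c3∈{2,5}] in col 3, 2 fits only at r1c3. So r1c3=2.
Step 6. [r2c4∈{5}] r2c4 has the single candidate 5 ⇒ r2c4=5.
Step 7. [r2c6∈{2,4}] r2c6 is the only open cell in row 2 admitting 4 ⇒ r2c6=4.
Step 8. [r5c1∈{1,6}] in row 5, 1 fits only at r5c1. So r5c1=1.
Step 9. [r1c6∈{1}] r1c6's peers cover all but 1, so r1c6=1.
Step 10. [r1c5∈{6}] nothing but 6 survives at r1c5 ⇒ r1c5=6.
Step 11. [r5c4∈{6}] nothing but 6 survives at r5c4, so r5c4=6.
Step 12. [r1c2∈{5}] r1c2 has the single candidate 5, so r1c2=5.
Step 13. [r6c6∈{2}] r6c6 is down to just 2, so r6c6=2.
Step 14. [r4c5∈{5}] r4c5's peers cover all but 5 ⇒ r4c5=5.
Step 15. [r4c1∈{2}] r4c1's peers cover all but 2. So r4c1=2.
Step 16. [r4c6∈{3}] r4c6 is down to just 3. So r4c6=3.
Step 17. [r2c5∈{2}] only 2 remains possible at r2c5 ⇒ r2c5=2.
Step 18. [r3c2∈{3}] only 3 remains possible at r3c2. So r3c2=3.
Step 19. [r6c3∈{5}] r6c3 is down to just 5 ⇒ r6c3=5.
Step 20. [r6c1∈{6}] r6c1 has the single candidate 6 ⇒ r6c1=6.
Step 21. [r1c1∈{4}] r1c1 is down to just 4, so r1c1=4.

Answer: 4 5 2 3 6 1 / 3 1 6 5 2 4 / 5 3 4 2 1 6 / 2 6 1 4 5 3 / 1 2 3 6 4 5 / 6 4 5 1 3 2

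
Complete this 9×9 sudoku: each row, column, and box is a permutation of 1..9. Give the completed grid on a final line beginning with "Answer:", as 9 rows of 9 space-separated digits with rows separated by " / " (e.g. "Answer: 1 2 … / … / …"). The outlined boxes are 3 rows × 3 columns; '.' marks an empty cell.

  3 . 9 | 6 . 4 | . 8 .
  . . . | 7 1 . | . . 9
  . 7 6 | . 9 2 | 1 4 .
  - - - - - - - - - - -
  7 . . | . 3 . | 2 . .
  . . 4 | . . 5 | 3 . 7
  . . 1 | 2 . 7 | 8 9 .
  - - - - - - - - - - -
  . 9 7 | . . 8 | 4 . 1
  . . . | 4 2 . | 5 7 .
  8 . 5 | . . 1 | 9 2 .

Step 1. [r3c1∈{5}] r3c1 has the single candidate 5 ⇒ r3c1=5.
Step 2. [r6c1∈{6}] r6c1 is down to just 6, so r6c1=6.
Step 3. [r9c4∈{3}] r9c4 is down to just 3, so r9c4=3.
Step 4. [r9c9∈{6}] r9c9 has the single candidate 6. So r9c9=6.
Step 5. [r2c8∈{3,5,6}] row 2 places 5 nowhere but r2c8 ⇒ r2c8=5.
Step 6. [r5c5∈{6,8}] r5c5 is the only open cell in col 5 admitting 8, so r5c5=8.
Step 7. [r2c3∈{2,8}] 2 has one home in col 3: r2c3, so r2c3=2.
Step 8. [r8c2∈{1,3,6}] in col 2, 6 fits only at r8c2. So r8c2=6.
Step 9. [r2c2∈{4,8}] 8 has one home in row 2: r2c2, so r2c2=8.
Step 10. [r4c9∈{4,5}] in row 4, 4 fits only at r4c9. So r4c9=4.
Step 11. [r5c8∈{1,6}] row 5 places 6 nowhere but r5c8 ⇒ r5c8=6.
Step 12. [r5c4∈{1,9}] 1 has one home in row 5: r5c4 ⇒ r5c4=1.
Step 13. [r7c4∈{5}] nothing but 5 survives at r7c4. So r7c4=5.
Step 14. [r5c1∈{2,9}] 9 has one home in row 5: r5c1, so r5c1=9.
Step 15. [r6c2∈{3,5}] row 6 places 3 nowhere but r6c2, so r6c2=3.
Step 16. [r3c9∈{3}] r3c9 is down to just 3, so r3c9=3.
Step 17. [r4c4∈{9}] nothing but 9 survives at r4c4, so r4c4=9.
Step 18. [r1c9∈{2}] r1c9 is down to just 2 ⇒ r1c9=2.
Step 19. [r4c3∈{8}] r4c3 has the single candidate 8. So r4c3=8.
Step 20. [r4c2∈{5}] r4c2 is down to just 5 ⇒ r4c2=5.
Step 21. [r7c5∈{6}] r7c5 is down to just 6 ⇒ r7c5=6.
Step 22. [r8c9∈{8}] r8c9 has the single candidate 8. So r8c9=8.
Step 23. [r2c1∈{4}] r2c1 is down to just 4. So r2c1=4.
Step 24. [r1c2∈{1}] r1c2 has the single candidate 1. So r1c2=1.
Step 25. [r2c6∈{3}] nothing but 3 survives at r2c6, so r2c6=3.
Step 26. [r6c9∈{5}] only 5 remains possible at r6c9 ⇒ r6c9=5.
Step 27. [r7c8∈{3}] r7c8 is down to just 3 ⇒ r7c8=3.
Step 28. [r4c8∈{1}] r4c8 has the single candidate 1 ⇒ r4c8=1.
Step 29. [r4c6∈{6}] r4c6 has the single candidate 6 ⇒ r4c6=6.
Step 30. [r3c4∈{8}] r3c4 has the single candidate 8 ⇒ r3c4=8.
Step 31. [r2c7∈{6}] only 6 remains possible at r2c7 ⇒ r2c7=6.
Step 32. [r8c3∈{3}] r8c3 is down to just 3 ⇒ r8c3=3.
Step 33. [r1c7∈{7}] r1c7 has the single candidate 7. So r1c7=7.
Step 34. [r9c2∈{4}] r9c2's peers cover all but 4. So r9c2=4.
Step 35. [r8c6∈{9}] r8c6 has the single candidate 9, so r8c6=9.
Step 36. [r7c1∈{2}] r7c1's peers cover all but 2. So r7c1=2.
Step 37. [r1c5∈{5}] nothing but 5 survives at r1c5, so r1c5=5.
Step 38. [r5c2∈{2}] r5c2 is down to just 2. So r5c2=2.
Step 39. [r8c1∈{1}] r8c1 has the single candidate 1. So r8c1=1.
Step 40. [r6c5∈{4}] only 4 remains possible at r6c5 ⇒ r6c5=4.
Step 41. [r9c5∈{7}] r9c5's peers cover all but 7. So r9c5=7.

Answer: 3 1 9 6 5 4 7 8 2 / 4 8 2 7 1 3 6 5 9 / 5 7 6 8 9 2 1 4 3 / 7 5 8 9 3 6 2 1 4 / 9 2 4 1 8 5 3 6 7 / 6 3 1 2 4 7 8 9 5 / 2 9 7 5 6 8 4 3 1 / 1 6 3 4 2 9 5 7 8 / 8 4 5 3 7 1 9 2 6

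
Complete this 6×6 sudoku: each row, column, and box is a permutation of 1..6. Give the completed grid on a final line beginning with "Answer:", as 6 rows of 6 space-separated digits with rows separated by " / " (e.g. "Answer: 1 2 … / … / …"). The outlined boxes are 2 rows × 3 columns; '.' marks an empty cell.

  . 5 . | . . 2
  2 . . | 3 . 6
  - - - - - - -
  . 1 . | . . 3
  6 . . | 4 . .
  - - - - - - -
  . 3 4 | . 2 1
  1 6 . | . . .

Step 1. [r6c4∈{5}] r6c4's peers cover all but 5. So r6c4=5.
Step 2. [r2c5∈{1,4,5}] r2c5 is the only open cell in row 2 admitting 5. So r2c5=5.
Step 3. [r1c5∈{1,4}] box 2 places 4 nowhere but r1c5 ⇒ r1c5=4.
Step 4. [r4c3∈{2,3,5}] r4c3 is the only open cell in row 4 admitting 3. So r4c3=3.
Step 5. [r3c4∈{2,6}] col 4 places 2 nowhere but r3c4, so r3c4=2.
Step 6. [r3c3∈{5}] r3c3's peers cover all but 5 ⇒ r3c3=5.
Step 7. [r1c4∈{1}] only 1 remains possible at r1c4 ⇒ r1c4=1.
Step 8. [r4c2∈{2}] only 2 remains possible at r4c2, so r4c2=2.
Step 9. [r2c2∈{4}] r2c2 is down to just 4. So r2c2=4.
Step 10. [r4c6∈{5}] only 5 remains possible at r4c6 ⇒ r4c6=5.
Step 11. [r1c3∈{6}] r1c3 has the single candidate 6, so r1c3=6.
Step 12. [r3c5∈{6}] r3c5's peers cover all but 6. So r3c5=6.
Step 13. [r5c4∈{6}] r5c4's peers cover all but 6. So r5c4=6.
Step 14. [r3c1∈{4}] r3c1 is down to just 4 ⇒ r3c1=4.
Step 15. [r6c3∈{2}] only 2 remains possible at r6c3. So r6c3=2.
Step 16. [r5c1∈{5}] only 5 remains possible at r5c1 ⇒ r5c1=5.
Step 17. [r4c5∈{1}] r4c5's peers cover all but 1, so r4c5=1.
Step 18. [r6c6∈{4}] r6c6's peers cover all but 4, so r6c6=4.
Step 19. [r6c5∈{3}] r6c5 is down to just 3 ⇒ r6c5=3.
Step 20. [r1c1∈{3}] nothing but 3 survives at r1c1. So r1c1=3.
Step 21. [r2c3∈{1}] r2c3 has the single candidate 1 ⇒ r2c3=1.

Answer: 3 5 6 1 4 2 / 2 4 1 3 5 6 / 4 1 5 2 6 3 / 6 2 3 4 1 5 / 5 3 4 6 2 1 / 1 6 2 5 3 4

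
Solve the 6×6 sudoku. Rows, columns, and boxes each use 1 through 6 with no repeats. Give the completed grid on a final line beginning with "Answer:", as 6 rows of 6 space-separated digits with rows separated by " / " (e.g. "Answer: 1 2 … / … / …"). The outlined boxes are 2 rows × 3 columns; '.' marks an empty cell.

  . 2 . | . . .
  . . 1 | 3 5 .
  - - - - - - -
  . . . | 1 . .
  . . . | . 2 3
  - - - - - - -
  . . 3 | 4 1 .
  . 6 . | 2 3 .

Step 1. [r5c2∈{5}] nothing but 5 survives at r5c2, so r5c2=5.
Step 2. [r1c4∈{6}] r1c4 is down to just 6, so r1c4=6.
Step 3. [r2c2∈{4}] r2c2 has the single candidate 4. So r2c2=4.
Step 4. [r3c3∈{2,4,5,6}] 2 has one home in col 3: r3c3. So r3c3=2.
Step 5. [r4c3∈{4,5,6}] in col 3, 6 fits only at r4c3. So r4c3=6.
Step 6. [r4c1∈{1,4,5}] across row 4, 4 lands solely at r4c1. So r4c1=4.
Step 7. [r3c1∈{3,5}] across box 3, 5 lands solely at r3c1, so r3c1=5.
Step 8. [r3c5∈{4,6}] in col 5, 6 fits only at r3c5 ⇒ r3c5=6.
Step 9. [r1c5∈{4}] only 4 remains possible at r1c5. So r1c5=4.
Step 10. [r1c1∈{3}] r1c1 is down to just 3 ⇒ r1c1=3.
Step 11. [r2c1∈{6}] r2c1 has the single candidate 6 ⇒ r2c1=6.
Step 12. [r3c6∈{4}] nothing but 4 survives at r3c6. So r3c6=4.
Step 13. [r5c6∈{6}] r5c6 has the single candidate 6 ⇒ r5c6=6.
Step 14. [r5c1∈{2}] nothing but 2 survives at r5c1 ⇒ r5c1=2.
Step 15. [r3c2∈{3}] nothing but 3 survives at r3c2 ⇒ r3c2=3.
Step 16. [r6c6∈{5}] r6c6 has the single candidate 5, so r6c6=5.
Step 17. [r4c4∈{5}] nothing but 5 survives at r4c4 ⇒ r4c4=5.
Step 18. [r4c2∈{1}] r4c2 has the single candidate 1. So r4c2=1.
Step 19. [r6c1∈{1}] r6c1 has the single candidate 1, so r6c1=1.
Step 20. [r2c6∈{2}] r2c6 has the single candidate 2, so r2c6=2.
Step 21. [r1c6∈{1}] r1c6 has the single candidate 1. So r1c6=1.
Step 22. [r6c3∈{4}] r6c3's peers cover all but 4. So r6c3=4.
Step 23. [r1c3∈{5}] r1c3 has the single candidate 5. So r1c3=5.

Answer: 3 2 5 6 4 1 / 6 4 1 3 5 2 / 5 3 2 1 6 4 / 4 1 6 5 2 3 / 2 5 3 4 1 6 / 1 6 4 2 3 5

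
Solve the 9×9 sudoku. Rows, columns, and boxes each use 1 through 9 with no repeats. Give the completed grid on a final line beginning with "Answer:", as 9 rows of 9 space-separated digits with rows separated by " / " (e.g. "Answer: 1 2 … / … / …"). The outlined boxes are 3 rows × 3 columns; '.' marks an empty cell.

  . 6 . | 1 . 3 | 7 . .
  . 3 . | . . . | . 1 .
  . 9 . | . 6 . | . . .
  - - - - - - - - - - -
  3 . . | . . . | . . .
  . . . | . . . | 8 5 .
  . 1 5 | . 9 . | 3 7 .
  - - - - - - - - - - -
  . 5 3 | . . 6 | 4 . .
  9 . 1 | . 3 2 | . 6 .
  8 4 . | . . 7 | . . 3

Step 1. [r8c4∈{4,5,8}] across row 8, 4 lands solely at r8c4 ⇒ r8c4=4.
Step 2. [r8c9∈{5,7,8}] in row 8, 8 fits only at r8c9. So r8c9=8.
Step 3. [r4c2∈{2,7,8}] col 2 places 8 nowhere but r4c2. So r4c2=8.
Step 4. [r5c2∈{2,7}] r5c2 is the only open cell in col 2 admitting 2 ⇒ r5c2=2.
Step 5. [r2c6∈{4,5,8,9}] in col 6, 9 fits only at r2c6, so r2c6=9.
Step 6. [r7c9∈{1,2,7,9}] col 9 places 7 nowhere but r7c9, so r7c9=7.
Step 7. [r7c1∈{2}] r7c1 has the single candidate 2 ⇒ r7c1=2.
Step 8. [r7c8∈{9}] only 9 remains possible at r7c8, so r7c8=9.
Step 9. [r4c7∈{1,2,6,9}] across col 7, 9 lands solely at r4c7. So r4c7=9.
Step 10. [r9c8∈{2}] nothing but 2 survives at r9c8, so r9c8=2.
Step 11. [r4c8∈{4}] r4c8's peers cover all but 4 ⇒ r4c8=4.
Step 12. [r7c5∈{1,8}] row 7 places 1 nowhere but r7c5. So r7c5=1.
Step 13. [r9c5∈{5}] r9c5 has the single candidate 5, so r9c5=5.
Step 14. [r1c9∈{2,4,5,9}] row 1 places 9 nowhere but r1c9 ⇒ r1c9=9.
Step 15. [r5c3∈{4,6,7,9}] row 5 places 9 nowhere but r5c3. So r5c3=9.
Step 16. [r1c8∈{8}] r1c8 is down to just 8. So r1c8=8.
Step 17. [r2c5∈{2,4,7,8}] r2c5 is the only open cell in col 5 admitting 8 ⇒ r2c5=8.
Step 18. [r2c7∈{2,5,6}] in col 7, 6 fits only at r2c7 ⇒ r2c7=6.
Step 19. [r3c7∈{2,5}] r3c7 is the only open cell in col 7 admitting 2 ⇒ r3c7=2.
Step 20. [r3c1∈{1,4,5,7}] row 3 places 1 nowhere but r3c1. So r3c1=1.
Step 21. [r1c1∈{4,5}] 5 has one home in row 1: r1c1. So r1c1=5.
Step 22. [r3c3∈{4,7,8}] 8 has one home in row 3: r3c3, so r3c3=8.
Step 23. [r3c4∈{5,7}] in row 3, 7 fits only at r3c4 ⇒ r3c4=7.
Step 24. [r6c6∈{4,8}] across col 6, 8 lands solely at r6c6, so r6c6=8.
Step 25. [r6c1∈{4,6}] row 6 places 4 nowhere but r6c1. So r6c1=4.
Step 26. [r5c1∈{6,7}] 6 has one home in col 1: r5c1 ⇒ r5c1=6.
Step 27. [r5c9∈{1}] only 1 remains possible at r5c9, so r5c9=1.
Step 28. [r5c5∈{4,7}] 7 has one home in row 5: r5c5 ⇒ r5c5=7.
Step 29. [r4c5∈{2}] only 2 remains possible at r4c5 ⇒ r4c5=2.
Step 30. [r6c4∈{6}] r6c4's peers cover all but 6 ⇒ r6c4=6.
Step 31. [r1c5∈{4}] only 4 remains possible at r1c5 ⇒ r1c5=4.
Step 32. [r2c3∈{2,4,7}] across col 3, 4 lands solely at r2c3 ⇒ r2c3=4.
Step 33. [r3c6∈{5}] only 5 remains possible at r3c6 ⇒ r3c6=5.
Step 34. [r4c9∈{6}] r4c9 has the single candidate 6 ⇒ r4c9=6.
Step 35. [r1c3∈{2}] nothing but 2 survives at r1c3, so r1c3=2.
Step 36. [r4c4∈{5}] r4c4's peers cover all but 5, so r4c4=5.
Step 37. [r8c7∈{5}] r8c7's peers cover all but 5. So r8c7=5.
Step 38. [r6c9∈{2}] only 2 remains possible at r6c9 ⇒ r6c9=2.
Step 39. [r2c4∈{2}] nothing but 2 survives at r2c4 ⇒ r2c4=2.
Step 40. [r3c8∈{3}] r3c8's peers cover all but 3. So r3c8=3.
Step 41. [r5c6∈{4}] only 4 remains possible at r5c6. So r5c6=4.
Step 42. [r4c3∈{7}] r4c3 is down to just 7 ⇒ r4c3=7.
Step 43. [r8c2∈{7}] r8c2's peers cover all but 7. So r8c2=7.
Step 44. [r2c1∈{7}] only 7 remains possible at r2c1. So r2c1=7.
Step 45. [r9c4∈{9}] r9c4's peers cover all but 9. So r9c4=9.
Step 46. [r2c9∈{5}] only 5 remains possible at r2c9, so r2c9=5.
Step 47. [r9c3∈{6}] r9c3's peers cover all but 6, so r9c3=6.
Step 48. [r5c4∈{3}] nothing but 3 survives at r5c4 ⇒ r5c4=3.
Step 49. [r4c6∈{1}] r4c6 has the single candidate 1 ⇒ r4c6=1.
Step 50. [r9c7∈{1}] r9c7 is down to just 1, so r9c7=1.
Step 51. [r7c4∈{8}] nothing but 8 survives at r7c4. So r7c4=8.
Step 52. [r3c9∈{4}] only 4 remains possible at r3c9, so r3c9=4.

Answer: 5 6 2 1 4 3 7 8 9 / 7 3 4 2 8 9 6 1 5 / 1 9 8 7 6 5 2 3 4 / 3 8 7 5 2 1 9 4 6 / 6 2 9 3 7 4 8 5 1 / 4 1 5 6 9 8 3 7 2 / 2 5 3 8 1 6 4 9 7 / 9 7 1 4 3 2 5 6 8 / 8 4 6 9 5 7 1 2 3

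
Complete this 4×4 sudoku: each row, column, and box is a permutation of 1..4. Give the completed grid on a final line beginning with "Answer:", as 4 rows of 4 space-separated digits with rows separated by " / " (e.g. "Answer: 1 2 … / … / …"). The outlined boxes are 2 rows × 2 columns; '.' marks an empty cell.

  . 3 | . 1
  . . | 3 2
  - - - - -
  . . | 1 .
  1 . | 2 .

Step 1. [r4c2∈{4}] only 4 remains possible at r4c2 ⇒ r4c2=4.
Step 2. [r1c1∈{2,4}] row 1 places 2 nowhere but r1c1. So r1c1=2.
Step 3. [r3c4∈{3,4}] in row 3, 4 fits only at r3c4 ⇒ r3c4=4.
Step 4. [r2c1∈{4}] r2c1 is down to just 4, so r2c1=4.
Step 5. [r1c3∈{4}] r1c3 is down to just 4, so r1c3=4.
Step 6. [r3c1∈{3}] nothing but 3 survives at r3c1, so r3c1=3.
Step 7. [r3c2∈{2}] r3c2 is down to just 2. So r3c2=2.
Step 8. [r4c4∈{3}] only 3 remains possible at r4c4 ⇒ r4c4=3.
Step 9. [r2c2∈{1}] r2c2 is down to just 1, so r2c2=1.

Answer: 2 3 4 1 / 4 1 3 2 / 3 2 1 4 / 1 4 2 3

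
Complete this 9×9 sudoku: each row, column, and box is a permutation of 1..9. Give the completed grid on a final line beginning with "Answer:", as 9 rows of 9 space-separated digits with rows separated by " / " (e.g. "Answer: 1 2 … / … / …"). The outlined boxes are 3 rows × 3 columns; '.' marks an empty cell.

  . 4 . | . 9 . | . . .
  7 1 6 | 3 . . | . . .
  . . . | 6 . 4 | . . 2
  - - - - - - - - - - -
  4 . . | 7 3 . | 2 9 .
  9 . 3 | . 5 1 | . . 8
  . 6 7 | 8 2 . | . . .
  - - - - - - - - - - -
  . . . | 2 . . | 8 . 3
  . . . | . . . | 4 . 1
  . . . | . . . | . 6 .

Step 1. [r2c5∈{8}] r2c5 is down to just 8 ⇒ r2c5=8.
Step 2. [r8c8∈{2,5,7}] col 8 places 2 nowhere but r8c8 ⇒ r8c8=2.
Step 3. [r4c3∈{1,5,8}] row 4 places 1 nowhere but r4c3, so r4c3=1.
Step 4. [r6c1∈{5}] r6c1's peers cover all but 5 ⇒ r6c1=5.
Step 5. [r4c9∈{5,6}] in row 4, 5 fits only at r4c9. So r4c9=5.
Step 6. [r4c2∈{8}] r4c2 is down to just 8, so r4c2=8.
Step 7. [r6c6∈{9}] r6c6 has the single candidate 9, so r6c6=9.
Step 8. [r6c9∈{4}] nothing but 4 survives at r6c9 ⇒ r6c9=4.
Step 9. [r5c8∈{7}] r5c8 has the single candidate 7, so r5c8=7.
Step 10. [r7c8∈{5}] nothing but 5 survives at r7c8, so r7c8=5.
Step 11. [r2c9∈{9}] only 9 remains possible at r2c9 ⇒ r2c9=9.
Step 12. [r9c9∈{7}] only 7 remains possible at r9c9 ⇒ r9c9=7.
Step 13. [r2c7∈{5}] only 5 remains possible at r2c7, so r2c7=5.
Step 14. [r9c7∈{9}] r9c7 has the single candidate 9 ⇒ r9c7=9.
Step 15. [r8c4∈{5,9}] r8c4 is the only open cell in col 4 admitting 9, so r8c4=9.
Step 16. [r4c6∈{6}] nothing but 6 survives at r4c6. So r4c6=6.
Step 17. [r7c6∈{7}] r7c6's peers cover all but 7, so r7c6=7.
Step 18. [r1c7∈{1,3,6,7}] r1c7 is the only open cell in row 1 admitting 7 ⇒ r1c7=7.
Step 19. [r7c2∈{9}] r7c2 has the single candidate 9, so r7c2=9.
Step 20. [r8c5∈{6}] only 6 remains possible at r8c5 ⇒ r8c5=6.
Step 21. [r8c2∈{3,5,7}] across row 8, 7 lands solely at r8c2 ⇒ r8c2=7.
Step 22. [r3c3∈{5,8,9}] in row 3, 9 fits only at r3c3 ⇒ r3c3=9.
Step 23. [r3c2∈{3,5}] row 3 places 5 nowhere but r3c2. So r3c2=5.
Step 24. [r9c2∈{2,3}] in col 2, 3 fits only at r9c2. So r9c2=3.
Step 25. [r8c1∈{8}] only 8 remains possible at r8c1, so r8c1=8.
Step 26. [r3c8∈{1,3,8}] in row 3, 8 fits only at r3c8 ⇒ r3c8=8.
Step 27. [r3c1∈{3}] only 3 remains possible at r3c1 ⇒ r3c1=3.
Step 28. [r3c7∈{1}] r3c7's peers cover all but 1 ⇒ r3c7=1.
Step 29. [r1c1∈{2}] r1c1 has the single candidate 2 ⇒ r1c1=2.
Step 30. [r1c6∈{5}] only 5 remains possible at r1c6, so r1c6=5.
Step 31. [r9c4∈{1,4,5}] r9c4 is the only open cell in col 4 admitting 5 ⇒ r9c4=5.
Step 32. [r7c3∈{4}] r7c3 has the single candidate 4, so r7c3=4.
Step 33. [r9c1∈{1}] r9c1 is down to just 1. So r9c1=1.
Step 34. [r6c8∈{1,3}] r6c8 is the only open cell in row 6 admitting 1. So r6c8=1.
Step 35. [r8c3∈{5}] nothing but 5 survives at r8c3 ⇒ r8c3=5.
Step 36. [r2c8∈{4}] nothing but 4 survives at r2c8, so r2c8=4.
Step 37. [r7c1∈{6}] only 6 remains possible at r7c1. So r7c1=6.
Step 38. [r1c9∈{6}] only 6 remains possible at r1c9, so r1c9=6.
Step 39. [r7c5∈{1}] r7c5 has the single candidate 1 ⇒ r7c5=1.
Step 40. [r1c8∈{3}] r1c8 has the single candidate 3 ⇒ r1c8=3.
Step 41. [r1c4∈{1}] r1c4's peers cover all but 1 ⇒ r1c4=1.
Step 42. [r5c7∈{6}] r5c7 has the single candidate 6 ⇒ r5c7=6.
Step 43. [r5c2∈{2}] r5c2's peers cover all but 2, so r5c2=2.
Step 44. [r3c5∈{7}] r3c5's peers cover all but 7, so r3c5=7.
Step 45. [r5c4∈{4}] r5c4's peers cover all but 4 ⇒ r5c4=4.
Step 46. [r9c6∈{8}] only 8 remains possible at r9c6 ⇒ r9c6=8.
Step 47. [r9c5∈{4}] nothing but 4 survives at r9c5, so r9c5=4.
Step 48. [r6c7∈{3}] r6c7 has the single candidate 3. So r6c7=3.
Step 49. [r8c6∈{3}] nothing but 3 survives at r8c6. So r8c6=3.
Step 50. [r1c3∈{8}] only 8 remains possible at r1c3, so r1c3=8.
Step 51. [r9c3∈{2}] r9c3's peers cover all but 2 ⇒ r9c3=2.
Step 52. [r2c6∈{2}] r2c6's peers cover all but 2. So r2c6=2.

Answer: 2 4 8 1 9 5 7 3 6 / 7 1 6 3 8 2 5 4 9 / 3 5 9 6 7 4 1 8 2 / 4 8 1 7 3 6 2 9 5 / 9 2 3 4 5 1 6 7 8 / 5 6 7 8 2 9 3 1 4 / 6 9 4 2 1 7 8 5 3 / 8 7 5 9 6 3 4 2 1 / 1 3 2 5 4 8 9 6 7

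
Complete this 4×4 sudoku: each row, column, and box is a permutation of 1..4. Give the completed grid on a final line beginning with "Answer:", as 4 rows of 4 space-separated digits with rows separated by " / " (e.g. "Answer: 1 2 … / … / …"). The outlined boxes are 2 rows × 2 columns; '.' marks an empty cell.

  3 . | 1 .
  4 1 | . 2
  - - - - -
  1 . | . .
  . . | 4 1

Step 1. [r4c1∈{2}] r4c1's peers cover all but 2, so r4c1=2.
Step 2. [r3c4∈{3}] r3c4's peers cover all but 3, so r3c4=3.
Step 3. [r4c2∈{3}] only 3 remains possible at r4c2. So r4c2=3.
Step 4. [r3c3∈{2}] nothing but 2 survives at r3c3. So r3c3=2.
Step 5. [r1c4∈{4}] nothing but 4 survives at r1c4 ⇒ r1c4=4.
Step 6. [r1c2∈{2}] r1c2 has the single candidate 2. So r1c2=2.
Step 7. [r2c3∈{3}] only 3 remains possible at r2c3, so r2c3=3.
Step 8. [r3c2∈{4}] r3c2 is down to just 4 ⇒ r3c2=4.

Answer: 3 2 1 4 / 4 1 3 2 / 1 4 2 3 / 2 3 4 1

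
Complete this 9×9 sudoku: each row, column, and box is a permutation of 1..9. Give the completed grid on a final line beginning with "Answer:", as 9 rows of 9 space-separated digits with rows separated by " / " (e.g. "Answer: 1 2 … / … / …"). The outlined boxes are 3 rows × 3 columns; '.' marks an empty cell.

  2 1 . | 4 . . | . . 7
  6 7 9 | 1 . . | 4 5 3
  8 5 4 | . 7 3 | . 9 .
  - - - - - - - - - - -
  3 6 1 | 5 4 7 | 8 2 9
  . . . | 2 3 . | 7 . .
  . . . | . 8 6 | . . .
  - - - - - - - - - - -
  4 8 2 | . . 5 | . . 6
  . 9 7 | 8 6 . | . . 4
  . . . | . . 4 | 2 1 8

Step 1. [r6c3∈{5}] r6c3's peers cover all but 5, so r6c3=5.
Step 2. [r8c8∈{3}] r8c8 has the single candidate 3, so r8c8=3.
Step 3. [r9c5∈{9}] nothing but 9 survives at r9c5. So r9c5=9.
Step 4. [r5c6∈{1,9}] in box 5, 1 fits only at r5c6 ⇒ r5c6=1.
Step 5. [r2c6∈{2,8}] 8 has one home in row 2: r2c6 ⇒ r2c6=8.
Step 6. [r5c2∈{4}] r5c2 is down to just 4, so r5c2=4.
Step 7. [r9c2∈{3}] r9c2 has the single candidate 3. So r9c2=3.
Step 8. [r6c9∈{1}] r6c9 is down to just 1, so r6c9=1.
Step 9. [r1c7∈{6}] only 6 remains possible at r1c7. So r1c7=6.
Step 10. [r5c1∈{9}] nothing but 9 survives at r5c1, so r5c1=9.
Step 11. [r8c7∈{5}] r8c7 is down to just 5, so r8c7=5.
Step 12. [r7c8∈{7}] only 7 remains possible at r7c8. So r7c8=7.
Step 13. [r7c7∈{9}] r7c7 has the single candidate 9. So r7c7=9.
Step 14. [r2c5∈{2}] r2c5 is down to just 2, so r2c5=2.
Step 15. [r3c4∈{6}] r3c4 has the single candidate 6, so r3c4=6.
Step 16. [r6c2∈{2}] r6c2 has the single candidate 2, so r6c2=2.
Step 17. [r5c9∈{5}] r5c9 has the single candidate 5, so r5c9=5.
Step 18. [r6c4∈{9}] r6c4 has the single candidate 9, so r6c4=9.
Step 19. [r3c7∈{1}] only 1 remains possible at r3c7. So r3c7=1.
Step 20. [r1c6∈{9}] nothing but 9 survives at r1c6 ⇒ r1c6=9.
Step 21. [r5c3∈{8}] nothing but 8 survives at r5c3 ⇒ r5c3=8.
Step 22. [r3c9∈{2}] r3c9 is down to just 2 ⇒ r3c9=2.
Step 23. [r8c1∈{1}] nothing but 1 survives at r8c1. So r8c1=1.
Step 24. [r6c1∈{7}] r6c1's peers cover all but 7. So r6c1=7.
Step 25. [r9c4∈{7}] r9c4 is down to just 7. So r9c4=7.
Step 26. [r6c7∈{3}] r6c7's peers cover all but 3 ⇒ r6c7=3.
Step 27. [r9c3∈{6}] r9c3 is down to just 6, so r9c3=6.
Step 28. [r1c3∈{3}] r1c3 has the single candidate 3, so r1c3=3.
Step 29. [r5c8∈{6}] nothing but 6 survives at r5c8 ⇒ r5c8=6.
Step 30. [r8c6∈{2}] r8c6 is down to just 2, so r8c6=2.
Step 31. [r6c8∈{4}] r6c8 has the single candidate 4 ⇒ r6c8=4.
Step 32. [r9c1∈{5}] r9c1 has the single candidate 5 ⇒ r9c1=5.
Step 33. [r7c5∈{1}] r7c5's peers cover all but 1, so r7c5=1.
Step 34. [r7c4∈{3}] r7c4 is down to just 3 ⇒ r7c4=3.
Step 35. [r1c8∈{8}] nothing but 8 survives at r1c8 ⇒ r1c8=8.
Step 36. [r1c5∈{5}] r1c5's peers cover all but 5 ⇒ r1c5=5.

Answer: 2 1 3 4 5 9 6 8 7 / 6 7 9 1 2 8 4 5 3 / 8 5 4 6 7 3 1 9 2 / 3 6 1 5 4 7 8 2 9 / 9 4 8 2 3 1 7 6 5 / 7 2 5 9 8 6 3 4 1 / 4 8 2 3 1 5 9 7 6 / 1 9 7 8 6 2 5 3 4 / 5 3 6 7 9 4 2 1 8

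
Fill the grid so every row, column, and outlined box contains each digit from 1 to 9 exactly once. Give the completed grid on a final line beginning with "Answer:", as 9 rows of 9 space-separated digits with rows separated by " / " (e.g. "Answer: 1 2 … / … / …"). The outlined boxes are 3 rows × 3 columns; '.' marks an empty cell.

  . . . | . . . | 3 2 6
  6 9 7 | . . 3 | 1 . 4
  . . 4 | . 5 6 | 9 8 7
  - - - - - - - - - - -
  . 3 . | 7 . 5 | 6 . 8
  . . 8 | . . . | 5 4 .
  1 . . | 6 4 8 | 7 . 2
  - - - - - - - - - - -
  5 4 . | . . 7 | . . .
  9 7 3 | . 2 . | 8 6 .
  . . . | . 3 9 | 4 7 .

Step 1. [r1c1∈{8}] r1c1's peers cover all but 8, so r1c1=8.
Step 2. [r9c1∈{2}] r9c1 is down to just 2. So r9c1=2.
Step 3. [r5c4∈{1,2,3,9}] 3 has one home in col 4: r5c4 ⇒ r5c4=3.
Step 4. [r3c2∈{1,2}] across box 1, 2 lands solely at r3c2. So r3c2=2.
Step 5. [r3c4∈{1}] only 1 remains possible at r3c4, so r3c4=1.
Step 6. [r7c4∈{8}] r7c4 has the single candidate 8, so r7c4=8.
Step 7. [r7c9∈{1,3,9}] across col 9, 3 lands solely at r7c9. So r7c9=3.
Step 8. [r5c9∈{1,9}] 9 has one home in col 9: r5c9 ⇒ r5c9=9.
Step 9. [r5c5∈{1}] r5c5's peers cover all but 1. So r5c5=1.
Step 10. [r6c2∈{5}] r6c2 has the single candidate 5 ⇒ r6c2=5.
Step 11. [r1c2∈{1}] only 1 remains possible at r1c2. So r1c2=1.
Step 12. [r8c6∈{1,4}] col 6 places 1 nowhere but r8c6, so r8c6=1.
Step 13. [r9c9∈{1,5}] r9c9 is the only open cell in col 9 admitting 1. So r9c9=1.
Step 14. [r8c4∈{4,5}] across row 8, 4 lands solely at r8c4 ⇒ r8c4=4.
Step 15. [r9c3∈{6}] r9c3's peers cover all but 6, so r9c3=6.
Step 16. [r4c5∈{9}] r4c5's peers cover all but 9, so r4c5=9.
Step 17. [r4c8∈{1}] r4c8 has the single candidate 1. So r4c8=1.
Step 18. [r2c5∈{8}] r2c5's peers cover all but 8 ⇒ r2c5=8.
Step 19. [r1c6∈{4}] only 4 remains possible at r1c6 ⇒ r1c6=4.
Step 20. [r6c8∈{3}] r6c8's peers cover all but 3, so r6c8=3.
Step 21. [r7c7∈{2}] r7c7 has the single candidate 2, so r7c7=2.
Step 22. [r7c8∈{9}] r7c8 has the single candidate 9 ⇒ r7c8=9.
Step 23. [r9c4∈{5}] r9c4 is down to just 5 ⇒ r9c4=5.
Step 24. [r1c4∈{9}] r1c4 is down to just 9 ⇒ r1c4=9.
Step 25. [r1c3∈{5}] r1c3 is down to just 5. So r1c3=5.
Step 26. [r5c2∈{6}] nothing but 6 survives at r5c2. So r5c2=6.
Step 27. [r3c1∈{3}] only 3 remains possible at r3c1, so r3c1=3.
Step 28. [r2c8∈{5}] only 5 remains possible at r2c8. So r2c8=5.
Step 29. [r1c5∈{7}] r1c5 is down to just 7, so r1c5=7.
Step 30. [r5c1∈{7}] nothing but 7 survives at r5c1 ⇒ r5c1=7.
Step 31. [r8c9∈{5}] r8c9 is down to just 5, so r8c9=5.
Step 32. [r7c3∈{1}] r7c3 has the single candidate 1 ⇒ r7c3=1.
Step 33. [r9c2∈{8}] r9c2 has the single candidate 8 ⇒ r9c2=8.
Step 34. [r2c4∈{2}] only 2 remains possible at r2c4 ⇒ r2c4=2.
Step 35. [r4c1∈{4}] r4c1 is down to just 4. So r4c1=4.
Step 36. [r7c5∈{6}] r7c5 is down to just 6. So r7c5=6.
Step 37. [r5c6∈{2}] r5c6 has the single candidate 2, so r5c6=2.
Step 38. [r4c3∈{2}] only 2 remains possible at r4c3, so r4c3=2.
Step 39. [r6c3∈{9}] only 9 remains possible at r6c3 ⇒ r6c3=9.

Answer: 8 1 5 9 7 4 3 2 6 / 6 9 7 2 8 3 1 5 4 / 3 2 4 1 5 6 9 8 7 / 4 3 2 7 9 5 6 1 8 / 7 6 8 3 1 2 5 4 9 / 1 5 9 6 4 8 7 3 2 / 5 4 1 8 6 7 2 9 3 / 9 7 3 4 2 1 8 6 5 / 2 8 6 5 3 9 4 7 1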